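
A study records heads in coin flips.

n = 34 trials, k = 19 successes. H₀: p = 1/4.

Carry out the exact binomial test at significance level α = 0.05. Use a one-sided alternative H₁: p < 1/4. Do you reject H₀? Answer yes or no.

reject H₀: no

Exact binomial: n=34, k=19, p₀=1/4=0.2500
P(X≤19) from Σ C(n,i)·p₀^i·(1−p₀)^(n−i)
p-value (one-sided, H₁ less) = 0.99997
At α=0.05: p ≥ α → fail to reject H₀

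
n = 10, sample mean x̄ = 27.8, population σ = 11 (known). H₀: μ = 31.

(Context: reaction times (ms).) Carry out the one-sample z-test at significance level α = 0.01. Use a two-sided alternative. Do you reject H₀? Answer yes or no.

SE = σ/√n = 11/√10 = 3.4785
z = (x̄−μ₀)/SE = (27.8−31)/3.4785 = -0.9199
p-value (two-sided) = 0.35761
At α=0.01: p ≥ α → fail to reject H₀

reject H₀: no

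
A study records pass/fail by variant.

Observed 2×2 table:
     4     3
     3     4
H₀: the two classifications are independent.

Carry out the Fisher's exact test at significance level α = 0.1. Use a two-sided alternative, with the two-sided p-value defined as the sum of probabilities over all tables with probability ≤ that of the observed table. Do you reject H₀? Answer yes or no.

reject H₀: no

Margins: r₁=7, r₂=7, c₁=7, c₂=7, n=14
p_obs = C(7,4)·C(7,3)/C(14,7); sum pmf over tables with pmf ≤ p_obs
p-value (two-sided) = 1.00000
At α=0.1: p ≥ α → fail to reject H₀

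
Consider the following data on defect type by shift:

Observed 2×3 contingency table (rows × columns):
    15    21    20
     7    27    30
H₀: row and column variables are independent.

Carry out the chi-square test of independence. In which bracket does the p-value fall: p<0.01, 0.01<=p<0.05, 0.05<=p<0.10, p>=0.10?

Row totals [56, 64], col totals [22, 48, 50], n=120
χ² = (15−10.27)²/10.27 + (21−22.40)²/22.40 + (20−23.33)²/23.33 + (7−11.73)²/11.73 + (27−25.60)²/25.60 + (30−26.67)²/26.67 = 5.1486
df = 2
p-value (upper-tail) = 0.07621
→ bracket: 0.05<=p<0.10

p-value bracket: 0.05<=p<0.10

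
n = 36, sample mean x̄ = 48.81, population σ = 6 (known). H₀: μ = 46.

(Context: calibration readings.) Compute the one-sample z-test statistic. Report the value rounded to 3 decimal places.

test statistic = 2.810

SE = σ/√n = 6/√36 = 1.0000
z = (x̄−μ₀)/SE = (48.81−46)/1.0000 = 2.8100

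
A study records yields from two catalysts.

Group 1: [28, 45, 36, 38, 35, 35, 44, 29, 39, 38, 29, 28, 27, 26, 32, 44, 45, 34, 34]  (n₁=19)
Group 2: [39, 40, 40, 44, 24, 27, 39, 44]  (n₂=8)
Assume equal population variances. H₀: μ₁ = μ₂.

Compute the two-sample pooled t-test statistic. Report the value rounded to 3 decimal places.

test statistic = -0.736

x̄₁=35.053, s₁=6.337, n₁=19
x̄₂=37.125, s₂=7.492, n₂=8
s_p² = [18·6.337² + 7·7.492²]/25 = 44.6329
SE = √(s_p²·(1/19+1/8)) = 2.8157
t = (35.053−37.125)/2.8157 = -0.7360
df = 25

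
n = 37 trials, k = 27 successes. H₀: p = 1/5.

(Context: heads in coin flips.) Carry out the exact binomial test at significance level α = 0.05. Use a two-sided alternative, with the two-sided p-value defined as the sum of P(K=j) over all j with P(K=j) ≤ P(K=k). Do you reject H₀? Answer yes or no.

reject H₀: yes

Exact binomial: n=37, k=27, p₀=1/5=0.2000
P(X=j) = C(n,j)·p₀^j·(1−p₀)^(n−j); p = Σ P(X=j) over j with P(X=j) ≤ P(X=27)
p-value (two-sided) = 0.00000
At α=0.05: p < α → reject H₀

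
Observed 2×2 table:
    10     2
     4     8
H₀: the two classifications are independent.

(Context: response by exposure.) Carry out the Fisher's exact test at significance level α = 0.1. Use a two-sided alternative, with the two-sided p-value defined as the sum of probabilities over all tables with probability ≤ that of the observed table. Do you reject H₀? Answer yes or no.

reject H₀: yes

Margins: r₁=12, r₂=12, c₁=14, c₂=10, n=24
p_obs = C(12,10)·C(12,4)/C(24,14); sum pmf over tables with pmf ≤ p_obs
p-value (two-sided) = 0.03607
At α=0.1: p < α → reject H₀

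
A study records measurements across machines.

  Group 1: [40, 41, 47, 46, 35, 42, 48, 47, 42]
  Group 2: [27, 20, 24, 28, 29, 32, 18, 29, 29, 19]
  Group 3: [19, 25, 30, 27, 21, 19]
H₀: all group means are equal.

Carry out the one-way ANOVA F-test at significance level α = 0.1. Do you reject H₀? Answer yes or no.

Group means [43.11, 25.50, 23.50], grand mean 31.360
SSB = Σnᵢ(x̄ᵢ−x̄)² = 1956.871; SSW = ΣΣ(x−x̄ᵢ)² = 466.889
MSB = 1956.871/2 = 978.4356; MSW = 466.889/22 = 21.2222
F = MSB/MSW = 46.1043
df = (2, 22)
p-value (upper-tail) = 0.00000
At α=0.1: p < α → reject H₀

reject H₀: yes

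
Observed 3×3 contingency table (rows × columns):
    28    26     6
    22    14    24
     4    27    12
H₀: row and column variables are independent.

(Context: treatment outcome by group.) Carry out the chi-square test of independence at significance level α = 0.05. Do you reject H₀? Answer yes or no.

Row totals [60, 60, 43], col totals [54, 67, 42], n=163
χ² = (28−19.88)²/19.88 + (26−24.66)²/24.66 + (6−15.46)²/15.46 + (22−19.88)²/19.88 + (14−24.66)²/24.66 + (24−15.46)²/15.46 + (4−14.25)²/14.25 + (27−17.67)²/17.67 + (12−11.08)²/11.08 = 31.0992
df = 4
p-value (upper-tail) = 0.00000
At α=0.05: p < α → reject H₀

reject H₀: yes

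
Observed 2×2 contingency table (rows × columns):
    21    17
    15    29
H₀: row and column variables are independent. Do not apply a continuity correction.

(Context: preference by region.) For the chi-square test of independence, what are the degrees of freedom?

degrees of freedom = 1

df = (r−1)(c−1) = (2−1)·(2−1) = 1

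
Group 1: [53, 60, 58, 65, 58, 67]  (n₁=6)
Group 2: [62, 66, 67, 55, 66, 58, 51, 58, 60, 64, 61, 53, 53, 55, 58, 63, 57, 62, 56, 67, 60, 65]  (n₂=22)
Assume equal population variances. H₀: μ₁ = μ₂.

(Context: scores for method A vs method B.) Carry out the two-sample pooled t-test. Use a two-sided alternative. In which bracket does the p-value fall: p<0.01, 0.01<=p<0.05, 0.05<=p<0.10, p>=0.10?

x̄₁=60.167, s₁=5.115, n₁=6
x̄₂=59.864, s₂=4.853, n₂=22
s_p² = [5·5.115² + 21·4.853²]/26 = 24.0548
SE = √(s_p²·(1/6+1/22)) = 2.2589
t = (60.167−59.864)/2.2589 = 0.1342
df = 26
p-value (two-sided) = 0.89432
→ bracket: p>=0.10

p-value bracket: p>=0.10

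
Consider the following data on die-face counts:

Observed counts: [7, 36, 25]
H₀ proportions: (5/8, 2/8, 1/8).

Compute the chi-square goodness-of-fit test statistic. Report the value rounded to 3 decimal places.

test statistic = 82.918

n = 68; E_i = n·p_i = [42.50, 17.00, 8.50]
χ² = (7−42.50)²/42.50 + (36−17.00)²/17.00 + (25−8.50)²/8.50 = 82.9176
df = 2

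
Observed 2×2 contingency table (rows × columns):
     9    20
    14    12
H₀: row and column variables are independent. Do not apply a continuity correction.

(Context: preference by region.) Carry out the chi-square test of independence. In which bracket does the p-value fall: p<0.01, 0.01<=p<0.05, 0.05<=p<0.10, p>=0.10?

p-value bracket: 0.05<=p<0.10

Row totals [29, 26], col totals [23, 32], n=55
χ² = (9−12.13)²/12.13 + (20−16.87)²/16.87 + (14−10.87)²/10.87 + (12−15.13)²/15.13 = 2.9320
df = 1
p-value (upper-tail) = 0.08684
→ bracket: 0.05<=p<0.10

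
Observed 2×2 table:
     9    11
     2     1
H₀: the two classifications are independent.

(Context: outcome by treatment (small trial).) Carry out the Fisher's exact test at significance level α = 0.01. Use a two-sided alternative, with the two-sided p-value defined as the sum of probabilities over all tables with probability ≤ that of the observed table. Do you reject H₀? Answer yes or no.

reject H₀: no

Margins: r₁=20, r₂=3, c₁=11, c₂=12, n=23
p_obs = C(20,9)·C(3,2)/C(23,11); sum pmf over tables with pmf ≤ p_obs
p-value (two-sided) = 0.59006
At α=0.01: p ≥ α → fail to reject H₀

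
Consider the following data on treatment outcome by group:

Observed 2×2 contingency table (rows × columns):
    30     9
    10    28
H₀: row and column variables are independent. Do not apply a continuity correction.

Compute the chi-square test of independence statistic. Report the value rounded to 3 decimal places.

test statistic = 19.747

Row totals [39, 38], col totals [40, 37], n=77
χ² = (30−20.26)²/20.26 + (9−18.74)²/18.74 + (10−19.74)²/19.74 + (28−18.26)²/18.26 = 19.7471
df = 1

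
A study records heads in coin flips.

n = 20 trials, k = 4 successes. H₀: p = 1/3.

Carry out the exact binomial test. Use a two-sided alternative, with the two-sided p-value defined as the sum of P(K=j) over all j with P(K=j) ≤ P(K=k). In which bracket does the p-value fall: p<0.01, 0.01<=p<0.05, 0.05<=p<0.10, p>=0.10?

p-value bracket: p>=0.10

Exact binomial: n=20, k=4, p₀=1/3=0.3333
P(X=j) = C(n,j)·p₀^j·(1−p₀)^(n−j); p = Σ P(X=j) over j with P(X=j) ≤ P(X=4)
p-value (two-sided) = 0.24341
→ bracket: p>=0.10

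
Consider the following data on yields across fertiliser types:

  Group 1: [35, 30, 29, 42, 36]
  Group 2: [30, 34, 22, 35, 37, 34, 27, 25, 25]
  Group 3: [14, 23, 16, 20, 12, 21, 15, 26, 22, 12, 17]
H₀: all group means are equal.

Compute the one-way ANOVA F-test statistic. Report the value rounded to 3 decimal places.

Group means [34.40, 29.89, 18.00], grand mean 25.560
SSB = Σnᵢ(x̄ᵢ−x̄)² = 1188.071; SSW = ΣΣ(x−x̄ᵢ)² = 558.089
MSB = 1188.071/2 = 594.0356; MSW = 558.089/22 = 25.3677
F = MSB/MSW = 23.4170
df = (2, 22)

test statistic = 23.417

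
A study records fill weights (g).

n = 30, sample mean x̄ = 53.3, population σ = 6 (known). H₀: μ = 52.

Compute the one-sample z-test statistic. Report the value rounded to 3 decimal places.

SE = σ/√n = 6/√30 = 1.0954
z = (x̄−μ₀)/SE = (53.3−52)/1.0954 = 1.1867

test statistic = 1.187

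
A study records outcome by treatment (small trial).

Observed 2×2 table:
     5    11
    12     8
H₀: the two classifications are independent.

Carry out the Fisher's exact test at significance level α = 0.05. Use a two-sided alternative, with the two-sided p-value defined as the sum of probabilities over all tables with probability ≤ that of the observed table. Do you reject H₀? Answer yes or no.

reject H₀: no

Margins: r₁=16, r₂=20, c₁=17, c₂=19, n=36
p_obs = C(16,5)·C(20,12)/C(36,17); sum pmf over tables with pmf ≤ p_obs
p-value (two-sided) = 0.10647
At α=0.05: p ≥ α → fail to reject H₀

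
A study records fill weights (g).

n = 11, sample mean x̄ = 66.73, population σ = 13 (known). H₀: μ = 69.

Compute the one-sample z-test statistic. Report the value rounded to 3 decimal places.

test statistic = -0.579

SE = σ/√n = 13/√11 = 3.9196
z = (x̄−μ₀)/SE = (66.73−69)/3.9196 = -0.5791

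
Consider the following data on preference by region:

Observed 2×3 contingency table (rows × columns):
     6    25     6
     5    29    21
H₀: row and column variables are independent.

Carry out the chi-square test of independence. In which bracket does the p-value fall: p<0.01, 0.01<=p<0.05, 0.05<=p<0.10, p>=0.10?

Row totals [37, 55], col totals [11, 54, 27], n=92
χ² = (6−4.42)²/4.42 + (25−21.72)²/21.72 + (6−10.86)²/10.86 + (5−6.58)²/6.58 + (29−32.28)²/32.28 + (21−16.14)²/16.14 = 5.4057
df = 2
p-value (upper-tail) = 0.06701
→ bracket: 0.05<=p<0.10

p-value bracket: 0.05<=p<0.10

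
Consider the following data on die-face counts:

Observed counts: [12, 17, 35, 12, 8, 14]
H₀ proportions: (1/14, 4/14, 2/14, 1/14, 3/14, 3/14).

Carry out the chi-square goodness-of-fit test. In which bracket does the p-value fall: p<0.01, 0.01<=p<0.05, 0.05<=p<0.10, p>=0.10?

n = 98; E_i = n·p_i = [7.00, 28.00, 14.00, 7.00, 21.00, 21.00]
χ² = (12−7.00)²/7.00 + (17−28.00)²/28.00 + (35−14.00)²/14.00 + (12−7.00)²/7.00 + (8−21.00)²/21.00 + (14−21.00)²/21.00 = 53.3452
df = 5
p-value (upper-tail) = 0.00000
→ bracket: p<0.01

p-value bracket: p<0.01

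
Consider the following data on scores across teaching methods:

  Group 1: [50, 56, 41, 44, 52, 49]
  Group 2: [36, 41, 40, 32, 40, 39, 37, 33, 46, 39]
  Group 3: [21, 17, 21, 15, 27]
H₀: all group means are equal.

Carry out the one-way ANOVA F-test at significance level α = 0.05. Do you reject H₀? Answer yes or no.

reject H₀: yes

Group means [48.67, 38.30, 20.20], grand mean 36.952
SSB = Σnᵢ(x̄ᵢ−x̄)² = 2244.719; SSW = ΣΣ(x−x̄ᵢ)² = 380.233
MSB = 2244.719/2 = 1122.3595; MSW = 380.233/18 = 21.1241
F = MSB/MSW = 53.1318
df = (2, 18)
p-value (upper-tail) = 0.00000
At α=0.05: p < α → reject H₀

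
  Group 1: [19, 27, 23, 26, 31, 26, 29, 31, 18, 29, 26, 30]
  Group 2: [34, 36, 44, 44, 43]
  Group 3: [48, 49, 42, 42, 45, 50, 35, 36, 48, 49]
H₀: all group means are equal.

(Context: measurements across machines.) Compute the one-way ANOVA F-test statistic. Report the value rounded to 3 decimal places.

Group means [26.25, 40.20, 44.40], grand mean 35.556
SSB = Σnᵢ(x̄ᵢ−x̄)² = 1929.217; SSW = ΣΣ(x−x̄ᵢ)² = 569.450
MSB = 1929.217/2 = 964.6083; MSW = 569.450/24 = 23.7271
F = MSB/MSW = 40.6543
df = (2, 24)

test statistic = 40.654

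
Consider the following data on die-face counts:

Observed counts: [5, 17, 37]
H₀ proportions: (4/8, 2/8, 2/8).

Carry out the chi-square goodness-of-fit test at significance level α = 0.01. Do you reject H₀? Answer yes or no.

reject H₀: yes

n = 59; E_i = n·p_i = [29.50, 14.75, 14.75]
χ² = (5−29.50)²/29.50 + (17−14.75)²/14.75 + (37−14.75)²/14.75 = 54.2542
df = 2
p-value (upper-tail) = 0.00000
At α=0.01: p < α → reject H₀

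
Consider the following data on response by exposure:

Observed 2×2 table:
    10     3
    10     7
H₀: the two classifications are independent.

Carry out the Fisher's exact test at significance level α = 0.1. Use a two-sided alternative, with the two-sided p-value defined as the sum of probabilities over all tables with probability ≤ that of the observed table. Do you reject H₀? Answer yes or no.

Margins: r₁=13, r₂=17, c₁=20, c₂=10, n=30
p_obs = C(13,10)·C(17,10)/C(30,20); sum pmf over tables with pmf ≤ p_obs
p-value (two-sided) = 0.44041
At α=0.1: p ≥ α → fail to reject H₀

reject H₀: no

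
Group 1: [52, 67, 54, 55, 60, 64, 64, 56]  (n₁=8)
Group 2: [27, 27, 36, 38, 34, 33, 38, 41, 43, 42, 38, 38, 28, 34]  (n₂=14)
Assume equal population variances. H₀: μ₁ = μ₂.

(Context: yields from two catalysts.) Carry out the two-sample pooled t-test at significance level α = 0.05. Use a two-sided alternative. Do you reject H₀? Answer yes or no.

reject H₀: yes

x̄₁=59.000, s₁=5.529, n₁=8
x̄₂=35.500, s₂=5.302, n₂=14
s_p² = [7·5.529² + 13·5.302²]/20 = 28.9750
SE = √(s_p²·(1/8+1/14)) = 2.3857
t = (59.000−35.500)/2.3857 = 9.8504
df = 20
p-value (two-sided) = 0.00000
At α=0.05: p < α → reject H₀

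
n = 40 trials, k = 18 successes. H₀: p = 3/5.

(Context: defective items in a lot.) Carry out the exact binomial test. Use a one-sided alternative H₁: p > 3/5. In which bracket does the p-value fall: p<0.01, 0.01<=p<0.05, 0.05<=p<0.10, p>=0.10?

Exact binomial: n=40, k=18, p₀=3/5=0.6000
P(X≥18) from Σ C(n,i)·p₀^i·(1−p₀)^(n−i)
p-value (one-sided, H₁ greater) = 0.98109
→ bracket: p>=0.10

p-value bracket: p>=0.10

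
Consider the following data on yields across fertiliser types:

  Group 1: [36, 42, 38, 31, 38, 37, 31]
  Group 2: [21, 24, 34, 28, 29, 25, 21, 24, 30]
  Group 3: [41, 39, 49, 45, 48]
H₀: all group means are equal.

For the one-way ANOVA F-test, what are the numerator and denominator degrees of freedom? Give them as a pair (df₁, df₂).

k = 3 groups, N = 21 total
df = (k−1, N−k) = (3−1, 21−3) = (2, 18)

degrees of freedom = [2, 18]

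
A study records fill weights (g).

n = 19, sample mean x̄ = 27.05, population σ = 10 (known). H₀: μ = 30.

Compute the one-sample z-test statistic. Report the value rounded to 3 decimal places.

SE = σ/√n = 10/√19 = 2.2942
z = (x̄−μ₀)/SE = (27.05−30)/2.2942 = -1.2859

test statistic = -1.286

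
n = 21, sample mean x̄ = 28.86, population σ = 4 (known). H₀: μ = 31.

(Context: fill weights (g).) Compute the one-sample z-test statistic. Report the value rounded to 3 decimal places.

test statistic = -2.452

SE = σ/√n = 4/√21 = 0.8729
z = (x̄−μ₀)/SE = (28.86−31)/0.8729 = -2.4517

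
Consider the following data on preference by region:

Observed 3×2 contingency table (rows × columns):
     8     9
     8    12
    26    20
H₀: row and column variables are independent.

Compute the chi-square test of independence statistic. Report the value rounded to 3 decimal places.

Row totals [17, 20, 46], col totals [42, 41], n=83
χ² = (8−8.60)²/8.60 + (9−8.40)²/8.40 + (8−10.12)²/10.12 + (12−9.88)²/9.88 + (26−23.28)²/23.28 + (20−22.72)²/22.72 = 1.6296
df = 2

test statistic = 1.630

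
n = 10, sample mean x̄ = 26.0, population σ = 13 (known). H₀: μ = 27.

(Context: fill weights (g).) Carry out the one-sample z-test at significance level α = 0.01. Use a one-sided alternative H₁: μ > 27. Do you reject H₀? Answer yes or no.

SE = σ/√n = 13/√10 = 4.1110
z = (x̄−μ₀)/SE = (26.0−27)/4.1110 = -0.2433
p-value (one-sided, H₁ greater) = 0.59609
At α=0.01: p ≥ α → fail to reject H₀

reject H₀: no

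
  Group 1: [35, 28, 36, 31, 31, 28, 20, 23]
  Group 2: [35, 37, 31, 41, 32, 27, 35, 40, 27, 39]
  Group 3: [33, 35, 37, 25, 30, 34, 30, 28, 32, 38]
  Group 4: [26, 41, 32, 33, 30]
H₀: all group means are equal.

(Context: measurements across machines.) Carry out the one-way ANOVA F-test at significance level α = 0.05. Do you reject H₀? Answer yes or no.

reject H₀: no

Group means [29.00, 34.40, 32.20, 32.40], grand mean 32.121
SSB = Σnᵢ(x̄ᵢ−x̄)² = 130.315; SSW = ΣΣ(x−x̄ᵢ)² = 711.200
MSB = 130.315/3 = 43.4384; MSW = 711.200/29 = 24.5241
F = MSB/MSW = 1.7713
df = (3, 29)
p-value (upper-tail) = 0.17467
At α=0.05: p ≥ α → fail to reject H₀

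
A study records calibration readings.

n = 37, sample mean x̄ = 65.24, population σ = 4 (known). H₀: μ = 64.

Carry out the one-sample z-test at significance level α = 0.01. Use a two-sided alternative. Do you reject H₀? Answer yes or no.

reject H₀: no

SE = σ/√n = 4/√37 = 0.6576
z = (x̄−μ₀)/SE = (65.24−64)/0.6576 = 1.8857
p-value (two-sided) = 0.05934
At α=0.01: p ≥ α → fail to reject H₀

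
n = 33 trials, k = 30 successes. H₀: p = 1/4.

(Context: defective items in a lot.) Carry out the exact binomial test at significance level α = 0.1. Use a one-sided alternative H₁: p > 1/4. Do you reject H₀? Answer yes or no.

reject H₀: yes

Exact binomial: n=33, k=30, p₀=1/4=0.2500
P(X≥30) from Σ C(n,i)·p₀^i·(1−p₀)^(n−i)
p-value (one-sided, H₁ greater) = 0.00000
At α=0.1: p < α → reject H₀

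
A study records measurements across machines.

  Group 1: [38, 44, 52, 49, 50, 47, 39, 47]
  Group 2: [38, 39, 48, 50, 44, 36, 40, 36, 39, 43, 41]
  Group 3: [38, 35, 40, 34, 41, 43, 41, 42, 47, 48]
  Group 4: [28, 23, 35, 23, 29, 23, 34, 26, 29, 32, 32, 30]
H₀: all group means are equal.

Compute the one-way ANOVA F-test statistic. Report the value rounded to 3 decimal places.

Group means [45.75, 41.27, 40.90, 28.67], grand mean 38.366
SSB = Σnᵢ(x̄ᵢ−x̄)² = 1722.264; SSW = ΣΣ(x−x̄ᵢ)² = 771.248
MSB = 1722.264/3 = 574.0879; MSW = 771.248/37 = 20.8446
F = MSB/MSW = 27.5414
df = (3, 37)

test statistic = 27.541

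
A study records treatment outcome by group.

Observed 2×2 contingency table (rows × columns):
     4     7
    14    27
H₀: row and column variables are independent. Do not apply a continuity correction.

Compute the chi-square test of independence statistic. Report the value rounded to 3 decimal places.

Row totals [11, 41], col totals [18, 34], n=52
χ² = (4−3.81)²/3.81 + (7−7.19)²/7.19 + (14−14.19)²/14.19 + (27−26.81)²/26.81 = 0.0188
df = 1

test statistic = 0.019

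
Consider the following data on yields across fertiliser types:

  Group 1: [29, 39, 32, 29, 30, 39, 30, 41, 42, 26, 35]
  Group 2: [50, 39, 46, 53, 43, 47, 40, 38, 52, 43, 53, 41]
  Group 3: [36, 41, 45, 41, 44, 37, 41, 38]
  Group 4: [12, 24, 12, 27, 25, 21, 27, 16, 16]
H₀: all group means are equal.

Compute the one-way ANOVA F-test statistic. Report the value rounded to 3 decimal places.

test statistic = 41.743

Group means [33.82, 45.42, 40.38, 20.00], grand mean 35.500
SSB = Σnᵢ(x̄ᵢ−x̄)² = 3563.572; SSW = ΣΣ(x−x̄ᵢ)² = 1024.428
MSB = 3563.572/3 = 1187.8573; MSW = 1024.428/36 = 28.4563
F = MSB/MSW = 41.7432
df = (3, 36)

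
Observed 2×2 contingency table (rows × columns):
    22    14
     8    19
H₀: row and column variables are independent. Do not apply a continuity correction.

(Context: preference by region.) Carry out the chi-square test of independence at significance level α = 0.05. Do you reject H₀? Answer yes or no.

reject H₀: yes

Row totals [36, 27], col totals [30, 33], n=63
χ² = (22−17.14)²/17.14 + (14−18.86)²/18.86 + (8−12.86)²/12.86 + (19−14.14)²/14.14 = 6.1303
df = 1
p-value (upper-tail) = 0.01329
At α=0.05: p < α → reject H₀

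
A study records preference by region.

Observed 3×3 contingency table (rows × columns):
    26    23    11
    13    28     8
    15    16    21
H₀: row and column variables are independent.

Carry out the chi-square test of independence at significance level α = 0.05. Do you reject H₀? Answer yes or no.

reject H₀: yes

Row totals [60, 49, 52], col totals [54, 67, 40], n=161
χ² = (26−20.12)²/20.12 + (23−24.97)²/24.97 + (11−14.91)²/14.91 + (13−16.43)²/16.43 + (28−20.39)²/20.39 + (8−12.17)²/12.17 + (15−17.44)²/17.44 + (16−21.64)²/21.64 + (21−12.92)²/12.92 = 14.7486
df = 4
p-value (upper-tail) = 0.00525
At α=0.05: p < α → reject H₀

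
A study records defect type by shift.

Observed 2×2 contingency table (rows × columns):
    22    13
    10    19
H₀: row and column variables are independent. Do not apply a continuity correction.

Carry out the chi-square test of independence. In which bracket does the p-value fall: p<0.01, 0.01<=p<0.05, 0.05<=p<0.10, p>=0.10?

Row totals [35, 29], col totals [32, 32], n=64
χ² = (22−17.50)²/17.50 + (13−17.50)²/17.50 + (10−14.50)²/14.50 + (19−14.50)²/14.50 = 5.1074
df = 1
p-value (upper-tail) = 0.02382
→ bracket: 0.01<=p<0.05

p-value bracket: 0.01<=p<0.05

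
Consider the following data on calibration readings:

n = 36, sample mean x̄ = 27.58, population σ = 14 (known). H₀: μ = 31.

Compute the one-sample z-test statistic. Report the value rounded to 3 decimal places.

SE = σ/√n = 14/√36 = 2.3333
z = (x̄−μ₀)/SE = (27.58−31)/2.3333 = -1.4657

test statistic = -1.466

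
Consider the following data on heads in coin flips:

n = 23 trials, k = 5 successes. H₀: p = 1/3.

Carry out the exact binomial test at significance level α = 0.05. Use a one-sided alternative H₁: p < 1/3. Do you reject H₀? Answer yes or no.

reject H₀: no

Exact binomial: n=23, k=5, p₀=1/3=0.3333
P(X≤5) from Σ C(n,i)·p₀^i·(1−p₀)^(n−i)
p-value (one-sided, H₁ less) = 0.16949
At α=0.05: p ≥ α → fail to reject H₀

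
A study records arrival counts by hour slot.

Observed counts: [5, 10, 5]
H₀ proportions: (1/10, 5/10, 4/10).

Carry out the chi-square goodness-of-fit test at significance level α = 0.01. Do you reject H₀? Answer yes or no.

reject H₀: no

n = 20; E_i = n·p_i = [2.00, 10.00, 8.00]
χ² = (5−2.00)²/2.00 + (10−10.00)²/10.00 + (5−8.00)²/8.00 = 5.6250
df = 2
p-value (upper-tail) = 0.06005
At α=0.01: p ≥ α → fail to reject H₀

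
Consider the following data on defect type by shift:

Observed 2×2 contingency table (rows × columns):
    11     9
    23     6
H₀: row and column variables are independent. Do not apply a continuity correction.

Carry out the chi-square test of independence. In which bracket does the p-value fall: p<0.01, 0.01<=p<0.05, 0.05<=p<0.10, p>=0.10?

p-value bracket: 0.05<=p<0.10

Row totals [20, 29], col totals [34, 15], n=49
χ² = (11−13.88)²/13.88 + (9−6.12)²/6.12 + (23−20.12)²/20.12 + (6−8.88)²/8.88 = 3.2933
df = 1
p-value (upper-tail) = 0.06956
→ bracket: 0.05<=p<0.10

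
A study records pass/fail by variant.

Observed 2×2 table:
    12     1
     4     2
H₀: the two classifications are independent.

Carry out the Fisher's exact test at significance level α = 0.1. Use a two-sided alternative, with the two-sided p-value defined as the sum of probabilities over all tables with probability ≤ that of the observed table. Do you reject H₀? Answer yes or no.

reject H₀: no

Margins: r₁=13, r₂=6, c₁=16, c₂=3, n=19
p_obs = C(13,12)·C(6,4)/C(19,16); sum pmf over tables with pmf ≤ p_obs
p-value (two-sided) = 0.22188
At α=0.1: p ≥ α → fail to reject H₀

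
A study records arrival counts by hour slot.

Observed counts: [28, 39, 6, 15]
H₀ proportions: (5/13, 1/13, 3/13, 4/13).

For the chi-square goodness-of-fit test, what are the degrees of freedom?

degrees of freedom = 3

df = k − 1 = 4 − 1 = 3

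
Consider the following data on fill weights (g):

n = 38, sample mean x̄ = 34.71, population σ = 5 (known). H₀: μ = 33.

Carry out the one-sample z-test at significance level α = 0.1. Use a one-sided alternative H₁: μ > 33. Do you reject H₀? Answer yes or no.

SE = σ/√n = 5/√38 = 0.8111
z = (x̄−μ₀)/SE = (34.71−33)/0.8111 = 2.1082
p-value (one-sided, H₁ greater) = 0.01751
At α=0.1: p < α → reject H₀

reject H₀: yes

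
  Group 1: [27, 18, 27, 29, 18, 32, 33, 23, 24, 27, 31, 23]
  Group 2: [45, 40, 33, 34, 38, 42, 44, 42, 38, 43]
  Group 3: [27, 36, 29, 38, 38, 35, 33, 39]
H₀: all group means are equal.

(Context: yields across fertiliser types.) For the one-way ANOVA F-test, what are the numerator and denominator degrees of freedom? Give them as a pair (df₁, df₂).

k = 3 groups, N = 30 total
df = (k−1, N−k) = (3−1, 30−3) = (2, 27)

degrees of freedom = [2, 27]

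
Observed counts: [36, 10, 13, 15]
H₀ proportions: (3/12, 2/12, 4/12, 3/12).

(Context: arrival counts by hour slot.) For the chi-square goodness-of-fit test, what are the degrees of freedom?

degrees of freedom = 3

df = k − 1 = 4 − 1 = 3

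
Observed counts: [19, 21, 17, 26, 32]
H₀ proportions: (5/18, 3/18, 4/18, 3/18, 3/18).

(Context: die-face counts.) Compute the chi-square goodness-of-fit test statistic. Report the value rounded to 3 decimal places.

test statistic = 19.314

n = 115; E_i = n·p_i = [31.94, 19.17, 25.56, 19.17, 19.17]
χ² = (19−31.94)²/31.94 + (21−19.17)²/19.17 + (17−25.56)²/25.56 + (26−19.17)²/19.17 + (32−19.17)²/19.17 = 19.3139
df = 4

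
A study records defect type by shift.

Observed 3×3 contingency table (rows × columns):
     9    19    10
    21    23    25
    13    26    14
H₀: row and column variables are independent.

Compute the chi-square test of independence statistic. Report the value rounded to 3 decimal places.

Row totals [38, 69, 53], col totals [43, 68, 49], n=160
χ² = (9−10.21)²/10.21 + (19−16.15)²/16.15 + (10−11.64)²/11.64 + (21−18.54)²/18.54 + (23−29.32)²/29.32 + (25−21.13)²/21.13 + (13−14.24)²/14.24 + (26−22.52)²/22.52 + (14−16.23)²/16.23 = 4.2266
df = 4

test statistic = 4.227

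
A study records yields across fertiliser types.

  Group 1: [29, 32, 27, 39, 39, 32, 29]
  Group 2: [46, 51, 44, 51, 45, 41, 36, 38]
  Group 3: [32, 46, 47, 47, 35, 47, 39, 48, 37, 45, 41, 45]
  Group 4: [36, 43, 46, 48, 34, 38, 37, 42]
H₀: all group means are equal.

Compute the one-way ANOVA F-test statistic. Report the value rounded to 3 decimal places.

test statistic = 7.221

Group means [32.43, 44.00, 42.42, 40.50], grand mean 40.343
SSB = Σnᵢ(x̄ᵢ−x̄)² = 597.255; SSW = ΣΣ(x−x̄ᵢ)² = 854.631
MSB = 597.255/3 = 199.0849; MSW = 854.631/31 = 27.5687
F = MSB/MSW = 7.2214
df = (3, 31)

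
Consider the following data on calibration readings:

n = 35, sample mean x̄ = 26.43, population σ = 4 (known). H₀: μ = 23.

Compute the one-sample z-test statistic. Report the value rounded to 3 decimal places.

test statistic = 5.073

SE = σ/√n = 4/√35 = 0.6761
z = (x̄−μ₀)/SE = (26.43−23)/0.6761 = 5.0730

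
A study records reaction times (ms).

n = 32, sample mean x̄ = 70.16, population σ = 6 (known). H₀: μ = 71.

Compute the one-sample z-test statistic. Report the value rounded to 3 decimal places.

SE = σ/√n = 6/√32 = 1.0607
z = (x̄−μ₀)/SE = (70.16−71)/1.0607 = -0.7920

test statistic = -0.792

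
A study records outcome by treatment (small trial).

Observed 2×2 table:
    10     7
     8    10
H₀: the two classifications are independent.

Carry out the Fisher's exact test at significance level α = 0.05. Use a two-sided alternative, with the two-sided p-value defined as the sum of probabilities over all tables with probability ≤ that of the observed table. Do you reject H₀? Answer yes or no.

Margins: r₁=17, r₂=18, c₁=18, c₂=17, n=35
p_obs = C(17,10)·C(18,8)/C(35,18); sum pmf over tables with pmf ≤ p_obs
p-value (two-sided) = 0.50509
At α=0.05: p ≥ α → fail to reject H₀

reject H₀: no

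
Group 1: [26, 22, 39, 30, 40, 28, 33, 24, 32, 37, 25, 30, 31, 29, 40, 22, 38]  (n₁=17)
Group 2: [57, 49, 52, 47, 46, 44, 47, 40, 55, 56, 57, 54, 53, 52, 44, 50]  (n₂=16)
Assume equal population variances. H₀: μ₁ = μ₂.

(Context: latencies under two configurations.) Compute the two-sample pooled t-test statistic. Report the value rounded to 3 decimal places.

x̄₁=30.941, s₁=6.139, n₁=17
x̄₂=50.188, s₂=5.154, n₂=16
s_p² = [16·6.139² + 15·5.154²]/31 = 32.3025
SE = √(s_p²·(1/17+1/16)) = 1.9797
t = (30.941−50.188)/1.9797 = -9.7220
df = 31

test statistic = -9.722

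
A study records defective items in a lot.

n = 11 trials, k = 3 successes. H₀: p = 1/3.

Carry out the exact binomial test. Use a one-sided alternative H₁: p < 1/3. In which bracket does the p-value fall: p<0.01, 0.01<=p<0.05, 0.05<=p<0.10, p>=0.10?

p-value bracket: p>=0.10

Exact binomial: n=11, k=3, p₀=1/3=0.3333
P(X≤3) from Σ C(n,i)·p₀^i·(1−p₀)^(n−i)
p-value (one-sided, H₁ less) = 0.47256
→ bracket: p>=0.10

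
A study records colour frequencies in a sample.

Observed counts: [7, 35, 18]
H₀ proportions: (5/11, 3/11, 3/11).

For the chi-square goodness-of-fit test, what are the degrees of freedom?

degrees of freedom = 2

df = k − 1 = 3 − 1 = 2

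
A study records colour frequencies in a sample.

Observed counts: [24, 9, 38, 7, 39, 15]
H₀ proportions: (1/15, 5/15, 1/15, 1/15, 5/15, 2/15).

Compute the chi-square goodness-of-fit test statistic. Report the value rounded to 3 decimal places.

test statistic = 152.307

n = 132; E_i = n·p_i = [8.80, 44.00, 8.80, 8.80, 44.00, 17.60]
χ² = (24−8.80)²/8.80 + (9−44.00)²/44.00 + (38−8.80)²/8.80 + (7−8.80)²/8.80 + (39−44.00)²/44.00 + (15−17.60)²/17.60 = 152.3068
df = 5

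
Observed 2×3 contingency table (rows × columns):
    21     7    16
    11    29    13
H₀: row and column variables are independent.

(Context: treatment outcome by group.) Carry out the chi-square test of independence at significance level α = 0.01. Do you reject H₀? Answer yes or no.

Row totals [44, 53], col totals [32, 36, 29], n=97
χ² = (21−14.52)²/14.52 + (7−16.33)²/16.33 + (16−13.15)²/13.15 + (11−17.48)²/17.48 + (29−19.67)²/19.67 + (13−15.85)²/15.85 = 16.1841
df = 2
p-value (upper-tail) = 0.00031
At α=0.01: p < α → reject H₀

reject H₀: yes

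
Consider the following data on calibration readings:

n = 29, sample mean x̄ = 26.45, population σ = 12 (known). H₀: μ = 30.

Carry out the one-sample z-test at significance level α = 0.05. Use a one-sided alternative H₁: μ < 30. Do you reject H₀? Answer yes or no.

reject H₀: no

SE = σ/√n = 12/√29 = 2.2283
z = (x̄−μ₀)/SE = (26.45−30)/2.2283 = -1.5931
p-value (one-sided, H₁ less) = 0.05557
At α=0.05: p ≥ α → fail to reject H₀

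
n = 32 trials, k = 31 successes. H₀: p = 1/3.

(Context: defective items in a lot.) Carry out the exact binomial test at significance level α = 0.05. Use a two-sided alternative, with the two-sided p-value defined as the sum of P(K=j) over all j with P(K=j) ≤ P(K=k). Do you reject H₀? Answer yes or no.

reject H₀: yes

Exact binomial: n=32, k=31, p₀=1/3=0.3333
P(X=j) = C(n,j)·p₀^j·(1−p₀)^(n−j); p = Σ P(X=j) over j with P(X=j) ≤ P(X=31)
p-value (two-sided) = 0.00000
At α=0.05: p < α → reject H₀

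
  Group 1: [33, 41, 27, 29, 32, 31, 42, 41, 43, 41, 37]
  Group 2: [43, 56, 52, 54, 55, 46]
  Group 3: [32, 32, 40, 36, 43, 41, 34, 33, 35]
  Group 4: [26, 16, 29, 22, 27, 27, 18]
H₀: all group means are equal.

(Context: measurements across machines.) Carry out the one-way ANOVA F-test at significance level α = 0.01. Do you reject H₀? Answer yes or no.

Group means [36.09, 51.00, 36.22, 23.57], grand mean 36.182
SSB = Σnᵢ(x̄ᵢ−x̄)² = 2430.730; SSW = ΣΣ(x−x̄ᵢ)² = 766.179
MSB = 2430.730/3 = 810.2434; MSW = 766.179/29 = 26.4200
F = MSB/MSW = 30.6678
df = (3, 29)
p-value (upper-tail) = 0.00000
At α=0.01: p < α → reject H₀

reject H₀: yes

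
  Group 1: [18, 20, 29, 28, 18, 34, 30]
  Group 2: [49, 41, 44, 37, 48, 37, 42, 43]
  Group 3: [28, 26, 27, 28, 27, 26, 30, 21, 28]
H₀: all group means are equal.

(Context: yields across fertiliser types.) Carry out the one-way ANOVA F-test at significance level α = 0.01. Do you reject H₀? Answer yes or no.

reject H₀: yes

Group means [25.29, 42.62, 26.78], grand mean 31.625
SSB = Σnᵢ(x̄ᵢ−x̄)² = 1460.766; SSW = ΣΣ(x−x̄ᵢ)² = 440.859
MSB = 1460.766/2 = 730.3829; MSW = 440.859/21 = 20.9933
F = MSB/MSW = 34.7913
df = (2, 21)
p-value (upper-tail) = 0.00000
At α=0.01: p < α → reject H₀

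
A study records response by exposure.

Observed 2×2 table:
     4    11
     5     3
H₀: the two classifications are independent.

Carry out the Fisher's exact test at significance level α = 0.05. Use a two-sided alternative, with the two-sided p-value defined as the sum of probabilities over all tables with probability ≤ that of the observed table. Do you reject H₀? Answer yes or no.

reject H₀: no

Margins: r₁=15, r₂=8, c₁=9, c₂=14, n=23
p_obs = C(15,4)·C(8,5)/C(23,9); sum pmf over tables with pmf ≤ p_obs
p-value (two-sided) = 0.17930
At α=0.05: p ≥ α → fail to reject H₀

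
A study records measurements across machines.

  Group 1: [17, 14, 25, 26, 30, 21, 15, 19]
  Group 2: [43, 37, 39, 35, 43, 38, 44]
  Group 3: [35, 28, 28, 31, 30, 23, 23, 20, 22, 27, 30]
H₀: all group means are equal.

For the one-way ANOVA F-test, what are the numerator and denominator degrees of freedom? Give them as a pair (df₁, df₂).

k = 3 groups, N = 26 total
df = (k−1, N−k) = (3−1, 26−3) = (2, 23)

degrees of freedom = [2, 23]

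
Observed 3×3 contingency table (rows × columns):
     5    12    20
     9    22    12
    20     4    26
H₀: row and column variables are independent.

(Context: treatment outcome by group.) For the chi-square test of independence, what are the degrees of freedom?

degrees of freedom = 4

df = (r−1)(c−1) = (3−1)·(3−1) = 4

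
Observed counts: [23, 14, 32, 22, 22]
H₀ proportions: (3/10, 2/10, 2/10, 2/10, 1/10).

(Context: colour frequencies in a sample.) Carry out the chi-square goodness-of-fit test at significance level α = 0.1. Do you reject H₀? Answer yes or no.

reject H₀: yes

n = 113; E_i = n·p_i = [33.90, 22.60, 22.60, 22.60, 11.30]
χ² = (23−33.90)²/33.90 + (14−22.60)²/22.60 + (32−22.60)²/22.60 + (22−22.60)²/22.60 + (22−11.30)²/11.30 = 20.8348
df = 4
p-value (upper-tail) = 0.00034
At α=0.1: p < α → reject H₀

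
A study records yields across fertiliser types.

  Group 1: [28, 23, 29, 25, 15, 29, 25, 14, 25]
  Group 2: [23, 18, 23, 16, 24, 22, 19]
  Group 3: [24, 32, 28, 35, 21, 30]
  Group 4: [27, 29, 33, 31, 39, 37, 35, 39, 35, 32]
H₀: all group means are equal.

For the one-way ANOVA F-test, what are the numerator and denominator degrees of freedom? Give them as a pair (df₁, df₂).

degrees of freedom = [3, 28]

k = 4 groups, N = 32 total
df = (k−1, N−k) = (4−1, 32−4) = (3, 28)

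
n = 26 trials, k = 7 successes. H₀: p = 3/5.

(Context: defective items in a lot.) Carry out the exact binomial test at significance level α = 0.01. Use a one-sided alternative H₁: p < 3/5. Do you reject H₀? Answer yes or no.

reject H₀: yes

Exact binomial: n=26, k=7, p₀=3/5=0.6000
P(X≤7) from Σ C(n,i)·p₀^i·(1−p₀)^(n−i)
p-value (one-sided, H₁ less) = 0.00065
At α=0.01: p < α → reject H₀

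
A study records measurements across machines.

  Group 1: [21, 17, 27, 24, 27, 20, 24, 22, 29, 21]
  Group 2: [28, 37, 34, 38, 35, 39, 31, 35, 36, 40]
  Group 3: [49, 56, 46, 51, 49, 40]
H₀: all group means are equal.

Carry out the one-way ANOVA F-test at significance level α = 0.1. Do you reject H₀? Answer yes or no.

Group means [23.20, 35.30, 48.50], grand mean 33.692
SSB = Σnᵢ(x̄ᵢ−x̄)² = 2442.338; SSW = ΣΣ(x−x̄ᵢ)² = 385.200
MSB = 2442.338/2 = 1221.1692; MSW = 385.200/23 = 16.7478
F = MSB/MSW = 72.9151
df = (2, 23)
p-value (upper-tail) = 0.00000
At α=0.1: p < α → reject H₀

reject H₀: yes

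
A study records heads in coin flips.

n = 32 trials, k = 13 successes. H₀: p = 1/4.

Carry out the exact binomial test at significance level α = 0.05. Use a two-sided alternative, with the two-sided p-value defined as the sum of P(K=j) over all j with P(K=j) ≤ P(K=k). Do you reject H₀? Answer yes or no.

Exact binomial: n=32, k=13, p₀=1/4=0.2500
P(X=j) = C(n,j)·p₀^j·(1−p₀)^(n−j); p = Σ P(X=j) over j with P(X=j) ≤ P(X=13)
p-value (two-sided) = 0.06291
At α=0.05: p ≥ α → fail to reject H₀

reject H₀: no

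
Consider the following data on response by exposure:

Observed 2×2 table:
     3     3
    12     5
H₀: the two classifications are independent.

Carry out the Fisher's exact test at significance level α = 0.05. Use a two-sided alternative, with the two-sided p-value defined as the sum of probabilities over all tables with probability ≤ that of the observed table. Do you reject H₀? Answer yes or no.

Margins: r₁=6, r₂=17, c₁=15, c₂=8, n=23
p_obs = C(6,3)·C(17,12)/C(23,15); sum pmf over tables with pmf ≤ p_obs
p-value (two-sided) = 0.62139
At α=0.05: p ≥ α → fail to reject H₀

reject H₀: no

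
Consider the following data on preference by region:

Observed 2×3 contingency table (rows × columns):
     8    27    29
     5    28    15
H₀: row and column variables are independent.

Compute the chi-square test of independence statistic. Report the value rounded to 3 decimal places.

test statistic = 2.939

Row totals [64, 48], col totals [13, 55, 44], n=112
χ² = (8−7.43)²/7.43 + (27−31.43)²/31.43 + (29−25.14)²/25.14 + (5−5.57)²/5.57 + (28−23.57)²/23.57 + (15−18.86)²/18.86 = 2.9393
df = 2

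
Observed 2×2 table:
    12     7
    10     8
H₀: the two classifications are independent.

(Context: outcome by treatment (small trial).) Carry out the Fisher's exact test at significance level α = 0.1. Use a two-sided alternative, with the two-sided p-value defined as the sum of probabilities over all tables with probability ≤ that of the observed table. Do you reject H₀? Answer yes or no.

reject H₀: no

Margins: r₁=19, r₂=18, c₁=22, c₂=15, n=37
p_obs = C(19,12)·C(18,10)/C(37,22); sum pmf over tables with pmf ≤ p_obs
p-value (two-sided) = 0.74314
At α=0.1: p ≥ α → fail to reject H₀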